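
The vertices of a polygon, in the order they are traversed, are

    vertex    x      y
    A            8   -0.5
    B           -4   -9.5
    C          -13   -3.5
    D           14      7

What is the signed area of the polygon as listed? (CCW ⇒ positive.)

-146.25

Apply the shoelace (surveyor's) formula: 2A = Σ (x_i·y_{i+1} − x_{i+1}·y_i), indices taken mod 4.
Σ = (-78) + (-109.5) + (-42) + (-63) = -292.5
Signed area = Σ/2 = -146.25 (negative ⇒ clockwise traversal).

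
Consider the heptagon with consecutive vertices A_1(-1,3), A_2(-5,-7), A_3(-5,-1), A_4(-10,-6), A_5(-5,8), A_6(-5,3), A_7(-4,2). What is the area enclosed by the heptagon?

Apply the shoelace (surveyor's) formula: 2A = Σ (x_i·y_{i+1} − x_{i+1}·y_i), indices taken mod 7.
A_1→A_2: (-1)(-7) − (-5)(3) = 22
A_2→A_3: (-5)(-1) − (-5)(-7) = -30
A_3→A_4: (-5)(-6) − (-10)(-1) = 20
A_4→A_5: (-10)(8) − (-5)(-6) = -110
A_5→A_6: (-5)(3) − (-5)(8) = 25
A_6→A_7: (-5)(2) − (-4)(3) = 2
A_7→A_1: (-4)(3) − (-1)(2) = -10
Σ = -81
Area = |Σ|/2 = 40.5.

40.5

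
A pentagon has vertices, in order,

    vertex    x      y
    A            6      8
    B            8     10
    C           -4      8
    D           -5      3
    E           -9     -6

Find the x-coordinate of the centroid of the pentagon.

Apply the shoelace formula. First the cross-terms c_i = x_i·y_{i+1} − x_{i+1}·y_i:
  -4, 104, 28, 57, -36  ⇒  2A = 149, A = 74.5.
Then Σ (x_i + x_{i+1})·c_i = -582, so x̄ = -582 / (6·74.5) = -194/149.

-194/149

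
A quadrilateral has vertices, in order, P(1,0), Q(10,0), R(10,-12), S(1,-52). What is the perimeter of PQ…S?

114

|PQ| = √((9)² + (0)²) = √81 = 9
|QR| = √((0)² + (-12)²) = √144 = 12
|RS| = √((-9)² + (-40)²) = √1681 = 41
|SP| = √((0)² + (52)²) = √2704 = 52
Perimeter = 9 + 12 + 41 + 52 = 114.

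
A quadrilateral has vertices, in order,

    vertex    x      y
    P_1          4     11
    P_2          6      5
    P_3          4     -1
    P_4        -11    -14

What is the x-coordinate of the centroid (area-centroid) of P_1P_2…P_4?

Apply the shoelace (surveyor's) formula. First the cross-terms c_i = x_i·y_{i+1} − x_{i+1}·y_i:
  -46, -26, -67, -65  ⇒  2A = -204, A = -102.
Then Σ (x_i + x_{i+1})·c_i = 204, so x̄ = 204 / (6·(-102)) = -1/3.

-1/3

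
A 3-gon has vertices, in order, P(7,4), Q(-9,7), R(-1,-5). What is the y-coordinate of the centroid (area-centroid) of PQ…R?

Apply the shoelace (surveyor's) formula. First the cross-terms c_i = x_i·y_{i+1} − x_{i+1}·y_i:
  85, 52, 31  ⇒  2A = 168, A = 84.
Then Σ (y_i + y_{i+1})·c_i = 1008, so ȳ = 1008 / (6·84) = 2.

2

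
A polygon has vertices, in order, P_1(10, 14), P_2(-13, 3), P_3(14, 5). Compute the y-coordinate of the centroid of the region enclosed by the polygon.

Apply the shoelace (surveyor's) formula. First the cross-terms c_i = x_i·y_{i+1} − x_{i+1}·y_i:
  212, -107, 146  ⇒  2A = 251, A = 125.5.
Then Σ (y_i + y_{i+1})·c_i = 5522, so ȳ = 5522 / (6·125.5) = 22/3.

22/3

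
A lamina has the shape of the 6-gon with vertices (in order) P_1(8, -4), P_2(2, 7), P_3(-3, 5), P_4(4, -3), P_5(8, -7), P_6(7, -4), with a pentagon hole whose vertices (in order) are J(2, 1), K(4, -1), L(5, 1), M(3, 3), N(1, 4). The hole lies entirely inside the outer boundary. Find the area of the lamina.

42

Outer boundary:
Apply Gauss's area formula: 2A = Σ (x_i·y_{i+1} − x_{i+1}·y_i), indices taken mod 6.
Σ = (64) + (31) + (-11) + (-4) + (17) + (4) = 101
Area = |Σ|/2 = 50.5.
Hole:
Apply the shoelace formula: 2A = Σ (x_i·y_{i+1} − x_{i+1}·y_i), indices taken mod 5.
Cross-terms: -6, 9, 12, 9, -7  ⇒  Σ = 17
Area = |Σ|/2 = 8.5.
Net area = 50.5 − 8.5 = 42.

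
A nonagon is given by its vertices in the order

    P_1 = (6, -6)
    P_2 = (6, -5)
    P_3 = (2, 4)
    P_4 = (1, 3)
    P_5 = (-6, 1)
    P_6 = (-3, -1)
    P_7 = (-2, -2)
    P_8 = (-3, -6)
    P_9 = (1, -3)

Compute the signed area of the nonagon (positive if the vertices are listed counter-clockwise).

Apply the shoelace formula: 2A = Σ (x_i·y_{i+1} − x_{i+1}·y_i), indices taken mod 9.
P_1→P_2: (6)(-5) − (6)(-6) = 6
P_2→P_3: (6)(4) − (2)(-5) = 34
P_3→P_4: (2)(3) − (1)(4) = 2
P_4→P_5: (1)(1) − (-6)(3) = 19
P_5→P_6: (-6)(-1) − (-3)(1) = 9
P_6→P_7: (-3)(-2) − (-2)(-1) = 4
P_7→P_8: (-2)(-6) − (-3)(-2) = 6
P_8→P_9: (-3)(-3) − (1)(-6) = 15
P_9→P_1: (1)(-6) − (6)(-3) = 12
Σ = 107
Signed area = Σ/2 = 53.5 (positive ⇒ counter-clockwise traversal).

53.5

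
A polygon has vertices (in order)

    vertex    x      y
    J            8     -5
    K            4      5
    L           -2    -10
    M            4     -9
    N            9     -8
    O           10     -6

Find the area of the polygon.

80.5

Apply the shoelace formula: 2A = Σ (x_i·y_{i+1} − x_{i+1}·y_i), indices taken mod 6.
J→K: (8)(5) − (4)(-5) = 60
K→L: (4)(-10) − (-2)(5) = -30
L→M: (-2)(-9) − (4)(-10) = 58
M→N: (4)(-8) − (9)(-9) = 49
N→O: (9)(-6) − (10)(-8) = 26
O→J: (10)(-5) − (8)(-6) = -2
Σ = 161
Area = |Σ|/2 = 80.5.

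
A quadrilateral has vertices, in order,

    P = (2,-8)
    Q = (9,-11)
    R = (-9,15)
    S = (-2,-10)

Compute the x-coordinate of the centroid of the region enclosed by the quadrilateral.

Apply the shoelace (surveyor's) formula. First the cross-terms c_i = x_i·y_{i+1} − x_{i+1}·y_i:
  50, 36, 120, 36  ⇒  2A = 242, A = 121.
Then Σ (x_i + x_{i+1})·c_i = -770, so x̄ = -770 / (6·121) = -35/33.

-35/33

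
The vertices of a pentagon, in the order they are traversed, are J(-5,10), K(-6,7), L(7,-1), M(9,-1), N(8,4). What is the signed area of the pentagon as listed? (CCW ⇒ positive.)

64

J→K: (-5)(7) − (-6)(10) = 25
K→L: (-6)(-1) − (7)(7) = -43
L→M: (7)(-1) − (9)(-1) = 2
M→N: (9)(4) − (8)(-1) = 44
N→J: (8)(10) − (-5)(4) = 100
Σ = 128
Signed area = Σ/2 = 64 (positive ⇒ counter-clockwise traversal).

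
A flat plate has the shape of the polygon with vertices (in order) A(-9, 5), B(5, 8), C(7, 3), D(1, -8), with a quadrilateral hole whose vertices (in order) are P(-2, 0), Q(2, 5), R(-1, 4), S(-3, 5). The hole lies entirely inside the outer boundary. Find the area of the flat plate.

122

Outer boundary:
Σ = (-97) + (-41) + (-59) + (-67) = -264
Area = |Σ|/2 = 132.
Hole:
Apply the surveyor's formula: 2A = Σ (x_i·y_{i+1} − x_{i+1}·y_i), indices taken mod 4.
Σ = (-10) + (13) + (7) + (10) = 20
Area = |Σ|/2 = 10.
Net area = 132 − 10 = 122.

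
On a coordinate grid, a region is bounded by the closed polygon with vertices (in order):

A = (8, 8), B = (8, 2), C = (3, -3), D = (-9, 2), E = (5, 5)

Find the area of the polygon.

77

Apply the shoelace formula: 2A = Σ (x_i·y_{i+1} − x_{i+1}·y_i), indices taken mod 5.
Σ = (-48) + (-30) + (-21) + (-55) + (0) = -154
Area = |Σ|/2 = 77.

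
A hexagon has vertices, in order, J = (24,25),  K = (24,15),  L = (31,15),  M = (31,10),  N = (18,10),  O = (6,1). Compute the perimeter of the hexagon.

|JK| = √((0)² + (-10)²) = √100 = 10
|KL| = √((7)² + (0)²) = √49 = 7
|LM| = √((0)² + (-5)²) = √25 = 5
|MN| = √((-13)² + (0)²) = √169 = 13
|NO| = √((-12)² + (-9)²) = √225 = 15
|OJ| = √((18)² + (24)²) = √900 = 30
Perimeter = 10 + 7 + 5 + 13 + 15 + 30 = 80.

80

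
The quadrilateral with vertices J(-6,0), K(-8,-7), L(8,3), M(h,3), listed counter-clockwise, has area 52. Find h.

4

Write out the shoelace sum; only the two edges meeting at M involve h:
2·Area = [(8·3 − h·3) + (h·0 − (-6)·3)] + 74
       = -3·h + 116 = 104
⇒ h = 4.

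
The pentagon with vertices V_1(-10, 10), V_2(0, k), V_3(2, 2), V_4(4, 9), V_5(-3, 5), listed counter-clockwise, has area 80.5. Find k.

-7

The doubled signed area Σ (x_i y_{i+1} − x_{i+1} y_i) is linear in k.
With k=0 it equals 77; the coefficient of k is -12 (from the two edges through V_2).
So -12·k + 77 = 2·80.5 = 161 ⇒ k = -7.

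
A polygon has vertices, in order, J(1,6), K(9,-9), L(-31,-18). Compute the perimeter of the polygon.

98

|JK| = √((8)² + (-15)²) = √289 = 17
|KL| = √((-40)² + (-9)²) = √1681 = 41
|LJ| = √((32)² + (24)²) = √1600 = 40
Perimeter = 17 + 41 + 40 = 98.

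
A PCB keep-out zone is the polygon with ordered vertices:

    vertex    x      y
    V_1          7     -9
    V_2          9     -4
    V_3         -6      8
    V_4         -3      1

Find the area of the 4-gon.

69.5

Apply the surveyor's formula: 2A = Σ (x_i·y_{i+1} − x_{i+1}·y_i), indices taken mod 4.
Σ = (53) + (48) + (18) + (20) = 139
Area = |Σ|/2 = 69.5.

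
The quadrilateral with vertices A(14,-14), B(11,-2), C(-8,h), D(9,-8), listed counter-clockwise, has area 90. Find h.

10

The doubled signed area Σ (x_i y_{i+1} − x_{i+1} y_i) is linear in h.
With h=0 it equals 160; the coefficient of h is 2 (from the two edges through C).
So 2·h + 160 = 2·90 = 180 ⇒ h = 10.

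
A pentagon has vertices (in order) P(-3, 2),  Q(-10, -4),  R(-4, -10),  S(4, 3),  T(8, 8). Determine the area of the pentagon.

P→Q: (-3)(-4) − (-10)(2) = 32
Q→R: (-10)(-10) − (-4)(-4) = 84
R→S: (-4)(3) − (4)(-10) = 28
S→T: (4)(8) − (8)(3) = 8
T→P: (8)(2) − (-3)(8) = 40
Σ = 192
Area = |Σ|/2 = 96.

96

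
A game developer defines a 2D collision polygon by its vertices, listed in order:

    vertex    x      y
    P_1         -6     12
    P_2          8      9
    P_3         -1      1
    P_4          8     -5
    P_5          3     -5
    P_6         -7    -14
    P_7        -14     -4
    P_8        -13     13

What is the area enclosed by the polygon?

Cross-terms: -150, 17, -3, -25, -77, -168, -234, -78  ⇒  Σ = -718
Area = |Σ|/2 = 359.

359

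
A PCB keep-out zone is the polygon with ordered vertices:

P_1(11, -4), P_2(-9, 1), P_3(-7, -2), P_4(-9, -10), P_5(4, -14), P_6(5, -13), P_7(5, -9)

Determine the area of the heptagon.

Σ = (-25) + (25) + (52) + (166) + (18) + (20) + (79) = 335
Area = |Σ|/2 = 167.5.

167.5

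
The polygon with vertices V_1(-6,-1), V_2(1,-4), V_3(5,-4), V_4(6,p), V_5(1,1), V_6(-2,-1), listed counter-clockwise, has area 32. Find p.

Write out the shoelace sum; only the two edges meeting at V_4 involve p:
2·Area = [(5·p − 6·(-4)) + (6·1 − 1·p)] + 38
       = 4·p + 68 = 64
⇒ p = -1.

-1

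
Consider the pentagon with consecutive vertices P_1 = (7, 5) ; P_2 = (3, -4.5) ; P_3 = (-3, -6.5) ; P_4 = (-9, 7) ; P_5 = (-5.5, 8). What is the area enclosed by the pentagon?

Apply the shoelace (surveyor's) formula: 2A = Σ (x_i·y_{i+1} − x_{i+1}·y_i), indices taken mod 5.
Σ = (-46.5) + (-33) + (-79.5) + (-33.5) + (-83.5) = -276
Area = |Σ|/2 = 138.

138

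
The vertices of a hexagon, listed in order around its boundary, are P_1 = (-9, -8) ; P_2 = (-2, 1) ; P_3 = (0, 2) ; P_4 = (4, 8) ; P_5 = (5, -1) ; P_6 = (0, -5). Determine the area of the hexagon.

75.5

Apply Gauss's area formula: 2A = Σ (x_i·y_{i+1} − x_{i+1}·y_i), indices taken mod 6.
Σ = (-25) + (-4) + (-8) + (-44) + (-25) + (-45) = -151
Area = |Σ|/2 = 75.5.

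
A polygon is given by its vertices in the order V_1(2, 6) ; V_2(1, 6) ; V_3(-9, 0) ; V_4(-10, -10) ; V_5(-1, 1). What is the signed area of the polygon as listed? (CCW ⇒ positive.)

61

Σ = (6) + (54) + (90) + (-20) + (-8) = 122
Signed area = Σ/2 = 61 (positive ⇒ counter-clockwise traversal).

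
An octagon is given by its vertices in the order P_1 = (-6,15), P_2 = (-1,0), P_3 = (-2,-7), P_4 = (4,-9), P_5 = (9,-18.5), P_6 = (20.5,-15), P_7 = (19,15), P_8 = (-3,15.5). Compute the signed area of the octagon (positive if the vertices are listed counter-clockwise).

649.625

Apply the shoelace formula: 2A = Σ (x_i·y_{i+1} − x_{i+1}·y_i), indices taken mod 8.
Cross-terms: 15, 7, 46, 7, 244.25, 592.5, 339.5, 48  ⇒  Σ = 1299.25
Signed area = Σ/2 = 649.625 (positive ⇒ counter-clockwise traversal).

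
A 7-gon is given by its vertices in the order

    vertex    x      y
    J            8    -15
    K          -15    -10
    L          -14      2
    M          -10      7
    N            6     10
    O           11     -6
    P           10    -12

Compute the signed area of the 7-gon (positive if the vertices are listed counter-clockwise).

Cross-terms: -305, -170, -78, -142, -146, -72, -54  ⇒  Σ = -967
Signed area = Σ/2 = -483.5 (negative ⇒ clockwise traversal).

-483.5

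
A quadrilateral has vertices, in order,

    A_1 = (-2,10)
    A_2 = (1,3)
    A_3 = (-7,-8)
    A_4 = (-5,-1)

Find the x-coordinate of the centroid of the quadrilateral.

-349/132

Apply the shoelace formula. First the cross-terms c_i = x_i·y_{i+1} − x_{i+1}·y_i:
  -16, 13, -33, -52  ⇒  2A = -88, A = -44.
Then Σ (x_i + x_{i+1})·c_i = 698, so x̄ = 698 / (6·(-44)) = -349/132.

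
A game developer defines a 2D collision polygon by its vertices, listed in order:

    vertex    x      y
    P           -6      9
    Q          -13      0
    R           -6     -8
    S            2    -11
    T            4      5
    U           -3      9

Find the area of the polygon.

Apply the shoelace formula: 2A = Σ (x_i·y_{i+1} − x_{i+1}·y_i), indices taken mod 6.
Σ = (117) + (104) + (82) + (54) + (51) + (27) = 435
Area = |Σ|/2 = 217.5.

217.5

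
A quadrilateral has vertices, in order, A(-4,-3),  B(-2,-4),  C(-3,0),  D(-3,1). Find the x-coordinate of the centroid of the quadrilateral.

-73/24

Apply the shoelace (surveyor's) formula. First the cross-terms c_i = x_i·y_{i+1} − x_{i+1}·y_i:
  10, -12, -3, 13  ⇒  2A = 8, A = 4.
Then Σ (x_i + x_{i+1})·c_i = -73, so x̄ = -73 / (6·4) = -73/24.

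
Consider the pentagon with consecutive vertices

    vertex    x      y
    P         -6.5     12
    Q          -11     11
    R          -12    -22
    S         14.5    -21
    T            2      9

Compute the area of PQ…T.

Σ = (60.5) + (374) + (571) + (172.5) + (82.5) = 1260.5
Area = |Σ|/2 = 630.25.

630.25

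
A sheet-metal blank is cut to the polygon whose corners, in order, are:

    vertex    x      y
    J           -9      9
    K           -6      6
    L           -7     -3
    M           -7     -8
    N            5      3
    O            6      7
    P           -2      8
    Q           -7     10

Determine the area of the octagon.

128

Cross-terms: 0, 60, 35, 19, 17, 62, 36, 27  ⇒  Σ = 256
Area = |Σ|/2 = 128.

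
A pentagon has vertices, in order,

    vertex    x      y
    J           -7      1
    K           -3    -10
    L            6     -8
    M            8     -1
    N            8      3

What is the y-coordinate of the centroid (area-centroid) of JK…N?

Apply Gauss's area formula. First the cross-terms c_i = x_i·y_{i+1} − x_{i+1}·y_i:
  73, 84, 58, 32, 29  ⇒  2A = 276, A = 138.
Then Σ (y_i + y_{i+1})·c_i = -2511, so ȳ = -2511 / (6·138) = -279/92.

-279/92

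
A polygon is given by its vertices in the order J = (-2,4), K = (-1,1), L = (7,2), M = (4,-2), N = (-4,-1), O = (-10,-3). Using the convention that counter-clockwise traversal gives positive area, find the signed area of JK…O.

-42.5

Apply the shoelace formula: 2A = Σ (x_i·y_{i+1} − x_{i+1}·y_i), indices taken mod 6.
Σ = (2) + (-9) + (-22) + (-12) + (2) + (-46) = -85
Signed area = Σ/2 = -42.5 (negative ⇒ clockwise traversal).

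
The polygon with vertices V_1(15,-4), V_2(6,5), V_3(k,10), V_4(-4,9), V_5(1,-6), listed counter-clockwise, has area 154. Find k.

2

Write out the shoelace sum; only the two edges meeting at V_3 involve k:
2·Area = [(6·10 − k·5) + (k·9 − (-4)·10)] + 200
       = 4·k + 300 = 308
⇒ k = 2.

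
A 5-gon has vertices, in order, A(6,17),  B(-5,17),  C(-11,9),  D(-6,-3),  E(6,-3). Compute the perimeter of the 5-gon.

66

|AB| = √((-11)² + (0)²) = √121 = 11
|BC| = √((-6)² + (-8)²) = √100 = 10
|CD| = √((5)² + (-12)²) = √169 = 13
|DE| = √((12)² + (0)²) = √144 = 12
|EA| = √((0)² + (20)²) = √400 = 20
Perimeter = 11 + 10 + 13 + 12 + 20 = 66.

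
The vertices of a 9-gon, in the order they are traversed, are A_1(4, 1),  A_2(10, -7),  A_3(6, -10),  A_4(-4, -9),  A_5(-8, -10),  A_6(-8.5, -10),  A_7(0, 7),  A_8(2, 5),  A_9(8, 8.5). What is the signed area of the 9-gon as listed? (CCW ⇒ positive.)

Apply the shoelace (surveyor's) formula: 2A = Σ (x_i·y_{i+1} − x_{i+1}·y_i), indices taken mod 9.
Cross-terms: -38, -58, -94, -32, -5, -59.5, -14, -23, -26  ⇒  Σ = -349.5
Signed area = Σ/2 = -174.75 (negative ⇒ clockwise traversal).

-174.75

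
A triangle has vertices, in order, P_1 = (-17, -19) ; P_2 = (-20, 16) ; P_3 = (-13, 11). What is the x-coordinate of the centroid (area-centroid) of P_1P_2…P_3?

Apply the shoelace (surveyor's) formula. First the cross-terms c_i = x_i·y_{i+1} − x_{i+1}·y_i:
  -652, -12, 434  ⇒  2A = -230, A = -115.
Then Σ (x_i + x_{i+1})·c_i = 11500, so x̄ = 11500 / (6·(-115)) = -50/3.

-50/3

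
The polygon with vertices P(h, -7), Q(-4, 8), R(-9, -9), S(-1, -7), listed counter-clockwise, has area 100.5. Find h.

Write out the shoelace sum; only the two edges meeting at P involve h:
2·Area = [((-1)·(-7) − h·(-7)) + (h·8 − (-4)·(-7))] + 162
       = 15·h + 141 = 201
⇒ h = 4.

4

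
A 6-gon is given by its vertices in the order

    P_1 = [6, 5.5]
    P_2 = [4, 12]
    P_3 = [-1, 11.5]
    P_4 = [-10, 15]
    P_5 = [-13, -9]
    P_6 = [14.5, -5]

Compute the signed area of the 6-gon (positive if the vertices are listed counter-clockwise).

Apply the surveyor's formula: 2A = Σ (x_i·y_{i+1} − x_{i+1}·y_i), indices taken mod 6.
Cross-terms: 50, 58, 100, 285, 195.5, 109.75  ⇒  Σ = 798.25
Signed area = Σ/2 = 399.125 (positive ⇒ counter-clockwise traversal).

399.125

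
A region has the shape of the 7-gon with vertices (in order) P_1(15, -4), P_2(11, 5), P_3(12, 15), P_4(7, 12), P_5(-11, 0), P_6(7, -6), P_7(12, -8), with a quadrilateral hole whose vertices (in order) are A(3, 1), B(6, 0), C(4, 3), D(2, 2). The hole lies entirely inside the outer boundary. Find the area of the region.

269.5

Outer boundary:
Apply Gauss's area formula: 2A = Σ (x_i·y_{i+1} − x_{i+1}·y_i), indices taken mod 7.
P_1→P_2: (15)(5) − (11)(-4) = 119
P_2→P_3: (11)(15) − (12)(5) = 105
P_3→P_4: (12)(12) − (7)(15) = 39
P_4→P_5: (7)(0) − (-11)(12) = 132
P_5→P_6: (-11)(-6) − (7)(0) = 66
P_6→P_7: (7)(-8) − (12)(-6) = 16
P_7→P_1: (12)(-4) − (15)(-8) = 72
Σ = 549
Area = |Σ|/2 = 274.5.
Hole:
Σ = (-6) + (18) + (2) + (-4) = 10
Area = |Σ|/2 = 5.
Net area = 274.5 − 5 = 269.5.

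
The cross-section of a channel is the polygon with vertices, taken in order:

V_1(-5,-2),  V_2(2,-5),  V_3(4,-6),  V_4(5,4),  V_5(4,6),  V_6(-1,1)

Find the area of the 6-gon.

57

Apply the shoelace (surveyor's) formula: 2A = Σ (x_i·y_{i+1} − x_{i+1}·y_i), indices taken mod 6.
Cross-terms: 29, 8, 46, 14, 10, 7  ⇒  Σ = 114
Area = |Σ|/2 = 57.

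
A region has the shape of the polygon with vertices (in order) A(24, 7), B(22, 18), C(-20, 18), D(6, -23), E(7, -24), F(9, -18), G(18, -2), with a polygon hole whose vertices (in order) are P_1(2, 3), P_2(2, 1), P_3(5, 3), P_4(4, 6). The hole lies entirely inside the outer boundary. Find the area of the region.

979

Outer boundary:
Σ = (278) + (756) + (352) + (17) + (90) + (306) + (174) = 1973
Area = |Σ|/2 = 986.5.
Hole:
Apply the shoelace (surveyor's) formula: 2A = Σ (x_i·y_{i+1} − x_{i+1}·y_i), indices taken mod 4.
Σ = (-4) + (1) + (18) + (0) = 15
Area = |Σ|/2 = 7.5.
Net area = 986.5 − 7.5 = 979.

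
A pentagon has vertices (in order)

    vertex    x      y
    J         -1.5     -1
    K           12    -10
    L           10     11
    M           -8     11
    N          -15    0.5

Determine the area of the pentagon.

316.875

Cross-terms: 27, 232, 198, 161, 15.75  ⇒  Σ = 633.75
Area = |Σ|/2 = 316.875.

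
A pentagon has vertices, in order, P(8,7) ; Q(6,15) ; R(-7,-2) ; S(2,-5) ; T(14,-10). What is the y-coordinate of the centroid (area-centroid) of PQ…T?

Apply Gauss's area formula. First the cross-terms c_i = x_i·y_{i+1} − x_{i+1}·y_i:
  78, 93, 39, 50, 178  ⇒  2A = 438, A = 219.
Then Σ (y_i + y_{i+1})·c_i = 1368, so ȳ = 1368 / (6·219) = 76/73.

76/73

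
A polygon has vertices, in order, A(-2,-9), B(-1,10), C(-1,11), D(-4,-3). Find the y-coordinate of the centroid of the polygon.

-34/141

Apply the shoelace (surveyor's) formula. First the cross-terms c_i = x_i·y_{i+1} − x_{i+1}·y_i:
  -29, -1, 47, 30  ⇒  2A = 47, A = 23.5.
Then Σ (y_i + y_{i+1})·c_i = -34, so ȳ = -34 / (6·23.5) = -34/141.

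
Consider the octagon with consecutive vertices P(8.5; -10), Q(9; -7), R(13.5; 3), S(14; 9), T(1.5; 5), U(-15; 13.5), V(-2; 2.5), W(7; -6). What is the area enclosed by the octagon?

174.125

Apply the shoelace formula: 2A = Σ (x_i·y_{i+1} − x_{i+1}·y_i), indices taken mod 8.
P→Q: (8.5)(-7) − (9)(-10) = 30.5
Q→R: (9)(3) − (13.5)(-7) = 121.5
R→S: (13.5)(9) − (14)(3) = 79.5
S→T: (14)(5) − (1.5)(9) = 56.5
T→U: (1.5)(13.5) − (-15)(5) = 95.25
U→V: (-15)(2.5) − (-2)(13.5) = -10.5
V→W: (-2)(-6) − (7)(2.5) = -5.5
W→P: (7)(-10) − (8.5)(-6) = -19
Σ = 348.25
Area = |Σ|/2 = 174.125.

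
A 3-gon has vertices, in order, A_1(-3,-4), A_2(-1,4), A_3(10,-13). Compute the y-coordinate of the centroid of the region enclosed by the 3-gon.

Apply the shoelace formula. First the cross-terms c_i = x_i·y_{i+1} − x_{i+1}·y_i:
  -16, -27, -79  ⇒  2A = -122, A = -61.
Then Σ (y_i + y_{i+1})·c_i = 1586, so ȳ = 1586 / (6·(-61)) = -13/3.

-13/3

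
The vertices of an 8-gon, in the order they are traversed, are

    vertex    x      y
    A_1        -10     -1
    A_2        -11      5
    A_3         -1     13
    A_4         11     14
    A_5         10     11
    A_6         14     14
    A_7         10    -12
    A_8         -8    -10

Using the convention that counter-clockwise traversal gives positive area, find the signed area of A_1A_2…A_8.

-492.5

Apply the shoelace (surveyor's) formula: 2A = Σ (x_i·y_{i+1} − x_{i+1}·y_i), indices taken mod 8.
Σ = (-61) + (-138) + (-157) + (-19) + (-14) + (-308) + (-196) + (-92) = -985
Signed area = Σ/2 = -492.5 (negative ⇒ clockwise traversal).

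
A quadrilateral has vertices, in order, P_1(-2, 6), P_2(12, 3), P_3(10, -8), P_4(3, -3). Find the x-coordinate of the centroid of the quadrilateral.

Apply the surveyor's formula. First the cross-terms c_i = x_i·y_{i+1} − x_{i+1}·y_i:
  -78, -126, -6, 12  ⇒  2A = -198, A = -99.
Then Σ (x_i + x_{i+1})·c_i = -3618, so x̄ = -3618 / (6·(-99)) = 67/11.

67/11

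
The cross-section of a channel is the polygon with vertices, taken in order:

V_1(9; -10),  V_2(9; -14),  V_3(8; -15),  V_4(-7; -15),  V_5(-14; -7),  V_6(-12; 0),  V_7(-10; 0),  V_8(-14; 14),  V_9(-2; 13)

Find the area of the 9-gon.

460

Cross-terms: -36, -23, -225, -161, -84, 0, -140, -154, -97  ⇒  Σ = -920
Area = |Σ|/2 = 460.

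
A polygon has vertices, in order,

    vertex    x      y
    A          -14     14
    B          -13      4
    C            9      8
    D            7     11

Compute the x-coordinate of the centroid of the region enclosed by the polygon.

-1306/281

Apply Gauss's area formula. First the cross-terms c_i = x_i·y_{i+1} − x_{i+1}·y_i:
  126, -140, 43, 252  ⇒  2A = 281, A = 140.5.
Then Σ (x_i + x_{i+1})·c_i = -3918, so x̄ = -3918 / (6·140.5) = -1306/281.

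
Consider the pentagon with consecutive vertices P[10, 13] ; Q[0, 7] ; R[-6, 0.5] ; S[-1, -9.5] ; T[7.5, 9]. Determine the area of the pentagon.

Apply the surveyor's formula: 2A = Σ (x_i·y_{i+1} − x_{i+1}·y_i), indices taken mod 5.
Σ = (70) + (42) + (57.5) + (62.25) + (7.5) = 239.25
Area = |Σ|/2 = 119.625.

119.625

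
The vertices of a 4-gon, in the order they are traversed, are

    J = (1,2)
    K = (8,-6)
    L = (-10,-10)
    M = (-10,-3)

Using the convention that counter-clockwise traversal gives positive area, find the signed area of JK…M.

-124.5

Apply the surveyor's formula: 2A = Σ (x_i·y_{i+1} − x_{i+1}·y_i), indices taken mod 4.
Σ = (-22) + (-140) + (-70) + (-17) = -249
Signed area = Σ/2 = -124.5 (negative ⇒ clockwise traversal).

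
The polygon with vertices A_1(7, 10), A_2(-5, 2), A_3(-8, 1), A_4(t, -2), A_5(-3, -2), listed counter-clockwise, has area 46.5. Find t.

-8

Write out the shoelace sum; only the two edges meeting at A_4 involve t:
2·Area = [((-8)·(-2) − t·1) + (t·(-2) − (-3)·(-2))] + 59
       = -3·t + 69 = 93
⇒ t = -8.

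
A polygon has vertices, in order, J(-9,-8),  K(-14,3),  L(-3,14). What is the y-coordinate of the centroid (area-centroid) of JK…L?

Apply the shoelace (surveyor's) formula. First the cross-terms c_i = x_i·y_{i+1} − x_{i+1}·y_i:
  -139, -187, 150  ⇒  2A = -176, A = -88.
Then Σ (y_i + y_{i+1})·c_i = -1584, so ȳ = -1584 / (6·(-88)) = 3.

3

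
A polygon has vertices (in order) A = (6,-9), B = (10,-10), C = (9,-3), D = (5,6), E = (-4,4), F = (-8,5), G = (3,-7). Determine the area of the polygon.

Apply the shoelace formula: 2A = Σ (x_i·y_{i+1} − x_{i+1}·y_i), indices taken mod 7.
Σ = (30) + (60) + (69) + (44) + (12) + (41) + (15) = 271
Area = |Σ|/2 = 135.5.

135.5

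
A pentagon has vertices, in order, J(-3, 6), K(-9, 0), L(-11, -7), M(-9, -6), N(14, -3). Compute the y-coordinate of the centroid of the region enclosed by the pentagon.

-155/153

Apply Gauss's area formula. First the cross-terms c_i = x_i·y_{i+1} − x_{i+1}·y_i:
  54, 63, 3, 111, 75  ⇒  2A = 306, A = 153.
Then Σ (y_i + y_{i+1})·c_i = -930, so ȳ = -930 / (6·153) = -155/153.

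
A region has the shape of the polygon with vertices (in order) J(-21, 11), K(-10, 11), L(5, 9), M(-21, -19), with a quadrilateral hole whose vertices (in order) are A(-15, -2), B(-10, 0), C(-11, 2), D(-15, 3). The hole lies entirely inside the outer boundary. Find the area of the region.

Outer boundary:
Apply the shoelace formula: 2A = Σ (x_i·y_{i+1} − x_{i+1}·y_i), indices taken mod 4.
Cross-terms: -121, -145, 94, -630  ⇒  Σ = -802
Area = |Σ|/2 = 401.
Hole:
Apply the surveyor's formula: 2A = Σ (x_i·y_{i+1} − x_{i+1}·y_i), indices taken mod 4.
Σ = (-20) + (-20) + (-3) + (75) = 32
Area = |Σ|/2 = 16.
Net area = 401 − 16 = 385.

385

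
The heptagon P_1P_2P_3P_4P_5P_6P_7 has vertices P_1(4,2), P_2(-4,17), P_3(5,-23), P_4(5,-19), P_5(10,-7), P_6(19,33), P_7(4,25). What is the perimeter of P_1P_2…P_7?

|P_1P_2| = √((-8)² + (15)²) = √289 = 17
|P_2P_3| = √((9)² + (-40)²) = √1681 = 41
|P_3P_4| = √((0)² + (4)²) = √16 = 4
|P_4P_5| = √((5)² + (12)²) = √169 = 13
|P_5P_6| = √((9)² + (40)²) = √1681 = 41
|P_6P_7| = √((-15)² + (-8)²) = √289 = 17
|P_7P_1| = √((0)² + (-23)²) = √529 = 23
Perimeter = 17 + 41 + 4 + 13 + 41 + 17 + 23 = 156.

156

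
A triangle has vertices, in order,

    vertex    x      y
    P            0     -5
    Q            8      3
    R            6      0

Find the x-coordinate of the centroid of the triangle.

Apply Gauss's area formula. First the cross-terms c_i = x_i·y_{i+1} − x_{i+1}·y_i:
  40, -18, -30  ⇒  2A = -8, A = -4.
Then Σ (x_i + x_{i+1})·c_i = -112, so x̄ = -112 / (6·(-4)) = 14/3.

14/3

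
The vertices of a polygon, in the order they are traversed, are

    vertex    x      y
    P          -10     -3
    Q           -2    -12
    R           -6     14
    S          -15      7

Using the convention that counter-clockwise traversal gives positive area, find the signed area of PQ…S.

148.5

Apply Gauss's area formula: 2A = Σ (x_i·y_{i+1} − x_{i+1}·y_i), indices taken mod 4.
Σ = (114) + (-100) + (168) + (115) = 297
Signed area = Σ/2 = 148.5 (positive ⇒ counter-clockwise traversal).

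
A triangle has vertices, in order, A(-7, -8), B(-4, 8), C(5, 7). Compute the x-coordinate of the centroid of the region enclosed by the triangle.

Apply the surveyor's formula. First the cross-terms c_i = x_i·y_{i+1} − x_{i+1}·y_i:
  -88, -68, 9  ⇒  2A = -147, A = -73.5.
Then Σ (x_i + x_{i+1})·c_i = 882, so x̄ = 882 / (6·(-73.5)) = -2.

-2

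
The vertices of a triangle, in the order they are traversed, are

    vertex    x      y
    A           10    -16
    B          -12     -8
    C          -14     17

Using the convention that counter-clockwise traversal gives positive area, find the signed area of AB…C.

-267

Cross-terms: -272, -316, 54  ⇒  Σ = -534
Signed area = Σ/2 = -267 (negative ⇒ clockwise traversal).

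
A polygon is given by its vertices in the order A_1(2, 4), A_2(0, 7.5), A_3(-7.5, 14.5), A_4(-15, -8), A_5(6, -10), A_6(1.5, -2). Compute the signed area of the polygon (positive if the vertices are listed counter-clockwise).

279.875

Apply the shoelace (surveyor's) formula: 2A = Σ (x_i·y_{i+1} − x_{i+1}·y_i), indices taken mod 6.
A_1→A_2: (2)(7.5) − (0)(4) = 15
A_2→A_3: (0)(14.5) − (-7.5)(7.5) = 56.25
A_3→A_4: (-7.5)(-8) − (-15)(14.5) = 277.5
A_4→A_5: (-15)(-10) − (6)(-8) = 198
A_5→A_6: (6)(-2) − (1.5)(-10) = 3
A_6→A_1: (1.5)(4) − (2)(-2) = 10
Σ = 559.75
Signed area = Σ/2 = 279.875 (positive ⇒ counter-clockwise traversal).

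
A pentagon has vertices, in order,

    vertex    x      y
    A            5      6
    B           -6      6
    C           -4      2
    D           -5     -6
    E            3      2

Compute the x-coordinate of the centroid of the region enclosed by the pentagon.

-1.15625

Apply Gauss's area formula. First the cross-terms c_i = x_i·y_{i+1} − x_{i+1}·y_i:
  66, 12, 34, 8, 8  ⇒  2A = 128, A = 64.
Then Σ (x_i + x_{i+1})·c_i = -444, so x̄ = -444 / (6·64) = -1.15625.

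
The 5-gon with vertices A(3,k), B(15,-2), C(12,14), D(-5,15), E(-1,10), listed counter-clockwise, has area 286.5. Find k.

-10

The doubled signed area Σ (x_i y_{i+1} − x_{i+1} y_i) is linear in k.
With k=0 it equals 413; the coefficient of k is -16 (from the two edges through A).
So -16·k + 413 = 2·286.5 = 573 ⇒ k = -10.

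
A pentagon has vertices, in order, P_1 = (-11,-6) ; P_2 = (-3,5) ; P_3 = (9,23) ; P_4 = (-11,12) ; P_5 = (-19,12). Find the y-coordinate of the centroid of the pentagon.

Apply Gauss's area formula. First the cross-terms c_i = x_i·y_{i+1} − x_{i+1}·y_i:
  -73, -114, 361, 96, 246  ⇒  2A = 516, A = 258.
Then Σ (y_i + y_{i+1})·c_i = 13296, so ȳ = 13296 / (6·258) = 1108/129.

1108/129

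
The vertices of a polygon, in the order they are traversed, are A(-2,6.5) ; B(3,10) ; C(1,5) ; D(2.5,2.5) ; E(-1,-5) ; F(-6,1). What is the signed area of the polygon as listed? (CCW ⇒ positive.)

Apply Gauss's area formula: 2A = Σ (x_i·y_{i+1} − x_{i+1}·y_i), indices taken mod 6.
A→B: (-2)(10) − (3)(6.5) = -39.5
B→C: (3)(5) − (1)(10) = 5
C→D: (1)(2.5) − (2.5)(5) = -10
D→E: (2.5)(-5) − (-1)(2.5) = -10
E→F: (-1)(1) − (-6)(-5) = -31
F→A: (-6)(6.5) − (-2)(1) = -37
Σ = -122.5
Signed area = Σ/2 = -61.25 (negative ⇒ clockwise traversal).

-61.25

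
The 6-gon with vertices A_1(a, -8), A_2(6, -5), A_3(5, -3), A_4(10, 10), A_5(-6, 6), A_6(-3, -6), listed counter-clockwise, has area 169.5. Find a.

Write out the shoelace sum; only the two edges meeting at A_1 involve a:
2·Area = [((-3)·(-8) − a·(-6)) + (a·(-5) − 6·(-8))] + 261
       = 1·a + 333 = 339
⇒ a = 6.

6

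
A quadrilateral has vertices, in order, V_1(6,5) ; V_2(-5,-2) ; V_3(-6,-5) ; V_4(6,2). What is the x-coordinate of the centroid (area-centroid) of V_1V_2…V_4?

43/93

Apply Gauss's area formula. First the cross-terms c_i = x_i·y_{i+1} − x_{i+1}·y_i:
  13, 13, 18, 18  ⇒  2A = 62, A = 31.
Then Σ (x_i + x_{i+1})·c_i = 86, so x̄ = 86 / (6·31) = 43/93.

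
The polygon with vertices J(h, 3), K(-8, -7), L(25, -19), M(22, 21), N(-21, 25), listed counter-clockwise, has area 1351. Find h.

Write out the shoelace sum; only the two edges meeting at J involve h:
2·Area = [((-21)·3 − h·25) + (h·(-7) − (-8)·3)] + 2261
       = -32·h + 2222 = 2702
⇒ h = -15.

-15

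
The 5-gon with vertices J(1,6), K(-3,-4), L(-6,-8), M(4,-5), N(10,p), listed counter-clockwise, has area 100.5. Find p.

5

Write out the shoelace sum; only the two edges meeting at N involve p:
2·Area = [(4·p − 10·(-5)) + (10·6 − 1·p)] + 76
       = 3·p + 186 = 201
⇒ p = 5.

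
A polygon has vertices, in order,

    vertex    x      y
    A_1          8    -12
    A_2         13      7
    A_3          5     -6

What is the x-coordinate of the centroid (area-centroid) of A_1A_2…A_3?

26/3

Apply the surveyor's formula. First the cross-terms c_i = x_i·y_{i+1} − x_{i+1}·y_i:
  212, -113, -12  ⇒  2A = 87, A = 43.5.
Then Σ (x_i + x_{i+1})·c_i = 2262, so x̄ = 2262 / (6·43.5) = 26/3.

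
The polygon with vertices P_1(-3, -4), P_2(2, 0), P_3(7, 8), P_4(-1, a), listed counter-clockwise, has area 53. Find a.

Write out the shoelace sum; only the two edges meeting at P_4 involve a:
2·Area = [(7·a − (-1)·8) + ((-1)·(-4) − (-3)·a)] + 24
       = 10·a + 36 = 106
⇒ a = 7.

7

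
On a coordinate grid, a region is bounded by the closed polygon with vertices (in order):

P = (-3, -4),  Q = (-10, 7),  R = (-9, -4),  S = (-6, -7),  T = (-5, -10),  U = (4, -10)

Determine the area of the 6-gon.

Apply the shoelace (surveyor's) formula: 2A = Σ (x_i·y_{i+1} − x_{i+1}·y_i), indices taken mod 6.
P→Q: (-3)(7) − (-10)(-4) = -61
Q→R: (-10)(-4) − (-9)(7) = 103
R→S: (-9)(-7) − (-6)(-4) = 39
S→T: (-6)(-10) − (-5)(-7) = 25
T→U: (-5)(-10) − (4)(-10) = 90
U→P: (4)(-4) − (-3)(-10) = -46
Σ = 150
Area = |Σ|/2 = 75.

75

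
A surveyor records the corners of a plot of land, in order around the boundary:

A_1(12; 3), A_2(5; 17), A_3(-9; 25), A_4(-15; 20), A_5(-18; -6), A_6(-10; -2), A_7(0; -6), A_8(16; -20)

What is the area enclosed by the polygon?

Apply the surveyor's formula: 2A = Σ (x_i·y_{i+1} − x_{i+1}·y_i), indices taken mod 8.
Cross-terms: 189, 278, 195, 450, -24, 60, 96, 288  ⇒  Σ = 1532
Area = |Σ|/2 = 766.

766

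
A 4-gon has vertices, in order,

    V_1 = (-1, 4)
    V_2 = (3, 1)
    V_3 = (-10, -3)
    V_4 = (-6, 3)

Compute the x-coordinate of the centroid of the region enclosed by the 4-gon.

-98/27

Apply Gauss's area formula. First the cross-terms c_i = x_i·y_{i+1} − x_{i+1}·y_i:
  -13, 1, -48, -21  ⇒  2A = -81, A = -40.5.
Then Σ (x_i + x_{i+1})·c_i = 882, so x̄ = 882 / (6·(-40.5)) = -98/27.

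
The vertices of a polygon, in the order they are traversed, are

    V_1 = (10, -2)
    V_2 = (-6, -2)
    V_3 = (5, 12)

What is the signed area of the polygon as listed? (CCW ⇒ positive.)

Apply the shoelace (surveyor's) formula: 2A = Σ (x_i·y_{i+1} − x_{i+1}·y_i), indices taken mod 3.
Cross-terms: -32, -62, -130  ⇒  Σ = -224
Signed area = Σ/2 = -112 (negative ⇒ clockwise traversal).

-112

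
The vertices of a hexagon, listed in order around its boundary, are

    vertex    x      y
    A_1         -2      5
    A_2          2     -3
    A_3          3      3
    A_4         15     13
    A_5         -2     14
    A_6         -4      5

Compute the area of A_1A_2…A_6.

Apply the surveyor's formula: 2A = Σ (x_i·y_{i+1} − x_{i+1}·y_i), indices taken mod 6.
A_1→A_2: (-2)(-3) − (2)(5) = -4
A_2→A_3: (2)(3) − (3)(-3) = 15
A_3→A_4: (3)(13) − (15)(3) = -6
A_4→A_5: (15)(14) − (-2)(13) = 236
A_5→A_6: (-2)(5) − (-4)(14) = 46
A_6→A_1: (-4)(5) − (-2)(5) = -10
Σ = 277
Area = |Σ|/2 = 138.5.

138.5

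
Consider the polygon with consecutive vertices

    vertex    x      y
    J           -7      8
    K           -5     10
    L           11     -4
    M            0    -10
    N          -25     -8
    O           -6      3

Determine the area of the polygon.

315

Σ = (-30) + (-90) + (-110) + (-250) + (-123) + (-27) = -630
Area = |Σ|/2 = 315.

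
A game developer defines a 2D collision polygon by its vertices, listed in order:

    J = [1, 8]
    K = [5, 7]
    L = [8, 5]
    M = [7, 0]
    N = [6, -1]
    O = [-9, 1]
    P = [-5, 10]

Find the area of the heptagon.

122

Σ = (-33) + (-31) + (-35) + (-7) + (-3) + (-85) + (-50) = -244
Area = |Σ|/2 = 122.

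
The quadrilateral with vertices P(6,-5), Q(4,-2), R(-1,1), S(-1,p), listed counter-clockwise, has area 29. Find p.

Write out the shoelace sum; only the two edges meeting at S involve p:
2·Area = [((-1)·p − (-1)·1) + ((-1)·(-5) − 6·p)] + 10
       = -7·p + 16 = 58
⇒ p = -6.

-6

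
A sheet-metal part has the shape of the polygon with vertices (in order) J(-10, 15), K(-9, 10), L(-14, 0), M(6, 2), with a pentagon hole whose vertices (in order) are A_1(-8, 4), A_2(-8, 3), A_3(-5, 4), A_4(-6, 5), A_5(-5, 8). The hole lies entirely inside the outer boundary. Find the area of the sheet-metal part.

Outer boundary:
J→K: (-10)(10) − (-9)(15) = 35
K→L: (-9)(0) − (-14)(10) = 140
L→M: (-14)(2) − (6)(0) = -28
M→J: (6)(15) − (-10)(2) = 110
Σ = 257
Area = |Σ|/2 = 128.5.
Hole:
Σ = (8) + (-17) + (-1) + (-23) + (44) = 11
Area = |Σ|/2 = 5.5.
Net area = 128.5 − 5.5 = 123.

123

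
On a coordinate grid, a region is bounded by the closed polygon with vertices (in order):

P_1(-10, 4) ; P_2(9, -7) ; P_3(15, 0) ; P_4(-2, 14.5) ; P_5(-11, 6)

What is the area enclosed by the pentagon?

260

Apply Gauss's area formula: 2A = Σ (x_i·y_{i+1} − x_{i+1}·y_i), indices taken mod 5.
P_1→P_2: (-10)(-7) − (9)(4) = 34
P_2→P_3: (9)(0) − (15)(-7) = 105
P_3→P_4: (15)(14.5) − (-2)(0) = 217.5
P_4→P_5: (-2)(6) − (-11)(14.5) = 147.5
P_5→P_1: (-11)(4) − (-10)(6) = 16
Σ = 520
Area = |Σ|/2 = 260.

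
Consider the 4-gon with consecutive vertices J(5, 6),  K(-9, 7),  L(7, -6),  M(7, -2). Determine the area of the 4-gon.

87

Σ = (89) + (5) + (28) + (52) = 174
Area = |Σ|/2 = 87.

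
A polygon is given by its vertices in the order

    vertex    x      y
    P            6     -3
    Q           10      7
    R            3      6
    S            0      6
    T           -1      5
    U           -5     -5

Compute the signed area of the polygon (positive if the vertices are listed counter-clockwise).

105

Σ = (72) + (39) + (18) + (6) + (30) + (45) = 210
Signed area = Σ/2 = 105 (positive ⇒ counter-clockwise traversal).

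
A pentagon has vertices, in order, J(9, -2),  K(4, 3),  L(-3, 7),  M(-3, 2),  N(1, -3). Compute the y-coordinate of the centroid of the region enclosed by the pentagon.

8/7

Apply the shoelace formula. First the cross-terms c_i = x_i·y_{i+1} − x_{i+1}·y_i:
  35, 37, 15, 7, 25  ⇒  2A = 119, A = 59.5.
Then Σ (y_i + y_{i+1})·c_i = 408, so ȳ = 408 / (6·59.5) = 8/7.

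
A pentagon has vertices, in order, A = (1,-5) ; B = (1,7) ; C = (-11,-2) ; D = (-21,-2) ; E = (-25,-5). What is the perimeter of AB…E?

68

|AB| = √((0)² + (12)²) = √144 = 12
|BC| = √((-12)² + (-9)²) = √225 = 15
|CD| = √((-10)² + (0)²) = √100 = 10
|DE| = √((-4)² + (-3)²) = √25 = 5
|EA| = √((26)² + (0)²) = √676 = 26
Perimeter = 12 + 15 + 10 + 5 + 26 = 68.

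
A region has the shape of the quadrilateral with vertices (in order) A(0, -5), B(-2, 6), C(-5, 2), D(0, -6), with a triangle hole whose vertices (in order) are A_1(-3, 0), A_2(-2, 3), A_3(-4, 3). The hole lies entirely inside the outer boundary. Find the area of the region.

20

Outer boundary:
Apply Gauss's area formula: 2A = Σ (x_i·y_{i+1} − x_{i+1}·y_i), indices taken mod 4.
Σ = (-10) + (26) + (30) + (0) = 46
Area = |Σ|/2 = 23.
Hole:
Σ = (-9) + (6) + (9) = 6
Area = |Σ|/2 = 3.
Net area = 23 − 3 = 20.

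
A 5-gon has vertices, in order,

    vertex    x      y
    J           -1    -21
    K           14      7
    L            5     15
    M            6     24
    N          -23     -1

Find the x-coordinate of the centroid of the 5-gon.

-561/190

Apply the shoelace formula. First the cross-terms c_i = x_i·y_{i+1} − x_{i+1}·y_i:
  287, 175, 30, 546, 482  ⇒  2A = 1520, A = 760.
Then Σ (x_i + x_{i+1})·c_i = -13464, so x̄ = -13464 / (6·760) = -561/190.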